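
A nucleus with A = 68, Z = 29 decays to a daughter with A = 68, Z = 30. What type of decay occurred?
ΔA = 0, ΔZ = +1 ⇒ beta-minus decay (β⁻)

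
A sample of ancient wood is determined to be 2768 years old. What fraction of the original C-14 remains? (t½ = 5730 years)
N/N₀ = (1/2)^(t/t½) = 0.7155 = 71.5%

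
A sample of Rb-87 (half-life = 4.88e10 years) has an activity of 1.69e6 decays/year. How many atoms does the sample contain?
N = A/λ = 1.19e17 atoms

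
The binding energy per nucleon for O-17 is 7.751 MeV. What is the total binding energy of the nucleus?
B.E. = 7.751 × 17 = 131.8 MeV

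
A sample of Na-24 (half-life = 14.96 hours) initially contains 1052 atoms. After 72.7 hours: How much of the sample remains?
N = N₀(1/2)^(t/t½) = 36.23 atoms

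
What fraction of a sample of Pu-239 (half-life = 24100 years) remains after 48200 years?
N/N₀ = (1/2)^(t/t½) = 0.25 = 25%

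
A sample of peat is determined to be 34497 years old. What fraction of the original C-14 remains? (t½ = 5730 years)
N/N₀ = (1/2)^(t/t½) = 0.01541 = 1.54%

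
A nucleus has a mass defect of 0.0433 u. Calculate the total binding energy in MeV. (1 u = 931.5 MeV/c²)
B.E. = Δm × 931.5 = 40.33 MeV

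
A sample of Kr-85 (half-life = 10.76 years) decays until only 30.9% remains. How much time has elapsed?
t = t½ × log₂(N₀/N) = 18.23 years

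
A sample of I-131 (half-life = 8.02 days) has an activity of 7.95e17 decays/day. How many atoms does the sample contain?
N = A/λ = 9.198e18 atoms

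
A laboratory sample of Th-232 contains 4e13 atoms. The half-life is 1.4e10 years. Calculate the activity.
A = λN = 1980 decays/year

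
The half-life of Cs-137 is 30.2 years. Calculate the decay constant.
λ = ln(2)/t½ = 0.02295 year⁻¹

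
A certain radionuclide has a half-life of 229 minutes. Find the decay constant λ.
λ = ln(2)/t½ = 0.003027 minute⁻¹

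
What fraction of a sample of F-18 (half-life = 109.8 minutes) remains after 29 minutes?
N/N₀ = (1/2)^(t/t½) = 0.8327 = 83.3%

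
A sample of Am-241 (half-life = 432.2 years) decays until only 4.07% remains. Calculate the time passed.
t = t½ × log₂(N₀/N) = 1996 years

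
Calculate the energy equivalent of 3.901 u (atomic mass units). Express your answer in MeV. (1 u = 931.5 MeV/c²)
E = mc² = 3634 MeV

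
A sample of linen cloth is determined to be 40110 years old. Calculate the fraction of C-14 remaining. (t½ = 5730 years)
N/N₀ = (1/2)^(t/t½) = 0.007812 = 0.781%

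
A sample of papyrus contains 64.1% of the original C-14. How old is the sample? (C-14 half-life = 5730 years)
Age = t½ × log₂(1/ratio) = 3676 years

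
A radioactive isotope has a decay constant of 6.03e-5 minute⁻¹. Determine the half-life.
t½ = ln(2)/λ = 11490 minutes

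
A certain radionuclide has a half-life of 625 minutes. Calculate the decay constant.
λ = ln(2)/t½ = 0.001109 minute⁻¹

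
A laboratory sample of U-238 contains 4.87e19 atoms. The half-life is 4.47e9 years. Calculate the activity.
A = λN = 7.552e9 decays/year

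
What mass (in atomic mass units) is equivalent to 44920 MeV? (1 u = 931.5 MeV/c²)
m = E/c² = 48.22 u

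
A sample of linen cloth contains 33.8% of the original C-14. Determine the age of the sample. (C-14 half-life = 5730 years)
Age = t½ × log₂(1/ratio) = 8967 years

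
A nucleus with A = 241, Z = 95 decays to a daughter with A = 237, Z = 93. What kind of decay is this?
ΔA = -4, ΔZ = -2 ⇒ alpha decay (α)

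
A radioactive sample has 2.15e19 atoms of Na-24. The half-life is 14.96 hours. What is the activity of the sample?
A = λN = 9.962e17 decays/hour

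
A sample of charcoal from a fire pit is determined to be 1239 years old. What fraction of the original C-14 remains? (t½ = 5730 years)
N/N₀ = (1/2)^(t/t½) = 0.8608 = 86.1%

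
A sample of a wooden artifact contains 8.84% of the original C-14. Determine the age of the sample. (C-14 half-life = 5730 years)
Age = t½ × log₂(1/ratio) = 20050 years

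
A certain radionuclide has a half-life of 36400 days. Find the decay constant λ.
λ = ln(2)/t½ = 1.904e-5 day⁻¹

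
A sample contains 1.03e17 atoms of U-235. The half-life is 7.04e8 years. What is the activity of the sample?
A = λN = 1.014e8 decays/year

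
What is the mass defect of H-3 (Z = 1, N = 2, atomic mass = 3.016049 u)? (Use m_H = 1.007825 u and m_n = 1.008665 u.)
Δm = Z·m_H + N·m_n − M = 0.009106 u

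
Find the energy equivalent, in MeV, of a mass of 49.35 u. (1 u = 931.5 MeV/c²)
E = mc² = 45970 MeV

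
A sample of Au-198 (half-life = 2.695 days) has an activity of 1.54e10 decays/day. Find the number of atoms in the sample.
N = A/λ = 5.988e10 atoms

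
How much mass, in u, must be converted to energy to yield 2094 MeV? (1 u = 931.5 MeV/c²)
m = E/c² = 2.248 u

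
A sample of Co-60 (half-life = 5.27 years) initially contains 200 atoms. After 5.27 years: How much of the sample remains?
N = N₀(1/2)^(t/t½) = 100 atoms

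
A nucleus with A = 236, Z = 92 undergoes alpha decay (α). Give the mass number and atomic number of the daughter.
Daughter: A = 232, Z = 90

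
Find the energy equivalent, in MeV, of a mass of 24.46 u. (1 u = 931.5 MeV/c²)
E = mc² = 22780 MeV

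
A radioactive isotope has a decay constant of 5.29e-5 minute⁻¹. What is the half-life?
t½ = ln(2)/λ = 13100 minutes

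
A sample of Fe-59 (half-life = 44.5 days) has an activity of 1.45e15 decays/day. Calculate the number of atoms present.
N = A/λ = 9.309e16 atoms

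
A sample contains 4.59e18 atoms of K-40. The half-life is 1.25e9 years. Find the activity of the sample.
A = λN = 2.545e9 decays/year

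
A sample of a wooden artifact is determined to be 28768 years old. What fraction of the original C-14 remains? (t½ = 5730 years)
N/N₀ = (1/2)^(t/t½) = 0.03081 = 3.08%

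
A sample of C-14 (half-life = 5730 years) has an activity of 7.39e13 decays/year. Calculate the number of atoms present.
N = A/λ = 6.109e17 atoms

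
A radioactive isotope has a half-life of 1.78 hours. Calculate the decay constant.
λ = ln(2)/t½ = 0.3894 hour⁻¹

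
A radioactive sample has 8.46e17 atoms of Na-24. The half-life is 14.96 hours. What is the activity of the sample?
A = λN = 3.92e16 decays/hour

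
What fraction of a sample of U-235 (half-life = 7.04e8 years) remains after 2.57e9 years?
N/N₀ = (1/2)^(t/t½) = 0.07963 = 7.96%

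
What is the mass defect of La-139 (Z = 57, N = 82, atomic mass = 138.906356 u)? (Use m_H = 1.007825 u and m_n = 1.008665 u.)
Δm = Z·m_H + N·m_n − M = 1.25 u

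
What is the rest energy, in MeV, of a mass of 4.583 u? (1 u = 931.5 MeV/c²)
E = mc² = 4269 MeV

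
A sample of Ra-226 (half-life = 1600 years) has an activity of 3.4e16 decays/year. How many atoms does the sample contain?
N = A/λ = 7.848e19 atoms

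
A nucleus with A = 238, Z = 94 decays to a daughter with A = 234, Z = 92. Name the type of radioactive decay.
ΔA = -4, ΔZ = -2 ⇒ alpha decay (α)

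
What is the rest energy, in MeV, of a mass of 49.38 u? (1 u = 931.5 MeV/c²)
E = mc² = 46000 MeV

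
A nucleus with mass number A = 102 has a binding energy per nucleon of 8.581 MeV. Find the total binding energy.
B.E. = 8.581 × 102 = 875.3 MeV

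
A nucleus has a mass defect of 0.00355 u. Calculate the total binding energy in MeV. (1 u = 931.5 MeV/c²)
B.E. = Δm × 931.5 = 3.307 MeV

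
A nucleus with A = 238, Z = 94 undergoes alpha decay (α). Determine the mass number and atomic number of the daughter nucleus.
Daughter: A = 234, Z = 92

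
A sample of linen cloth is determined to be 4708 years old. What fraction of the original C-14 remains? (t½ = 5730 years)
N/N₀ = (1/2)^(t/t½) = 0.5658 = 56.6%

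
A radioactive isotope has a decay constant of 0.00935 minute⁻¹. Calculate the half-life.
t½ = ln(2)/λ = 74.13 minutes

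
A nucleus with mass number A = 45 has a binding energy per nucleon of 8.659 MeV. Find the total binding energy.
B.E. = 8.659 × 45 = 389.7 MeV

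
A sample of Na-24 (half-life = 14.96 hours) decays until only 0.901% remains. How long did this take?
t = t½ × log₂(N₀/N) = 101.6 hours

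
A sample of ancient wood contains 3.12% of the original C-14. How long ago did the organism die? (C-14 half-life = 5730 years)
Age = t½ × log₂(1/ratio) = 28660 years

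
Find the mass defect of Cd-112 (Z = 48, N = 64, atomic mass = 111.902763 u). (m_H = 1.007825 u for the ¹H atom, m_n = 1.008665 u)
Δm = Z·m_H + N·m_n − M = 1.027 u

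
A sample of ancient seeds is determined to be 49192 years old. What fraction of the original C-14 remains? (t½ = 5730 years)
N/N₀ = (1/2)^(t/t½) = 0.002604 = 0.26%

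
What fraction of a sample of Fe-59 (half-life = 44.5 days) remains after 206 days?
N/N₀ = (1/2)^(t/t½) = 0.04041 = 4.04%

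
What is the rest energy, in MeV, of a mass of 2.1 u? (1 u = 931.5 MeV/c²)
E = mc² = 1956 MeV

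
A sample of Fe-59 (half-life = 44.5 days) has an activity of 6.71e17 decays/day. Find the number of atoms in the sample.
N = A/λ = 4.308e19 atoms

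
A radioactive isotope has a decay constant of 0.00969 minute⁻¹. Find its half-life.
t½ = ln(2)/λ = 71.53 minutes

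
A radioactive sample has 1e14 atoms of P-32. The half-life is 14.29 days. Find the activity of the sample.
A = λN = 4.851e12 decays/day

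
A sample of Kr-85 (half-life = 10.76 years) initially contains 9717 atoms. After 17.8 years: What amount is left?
N = N₀(1/2)^(t/t½) = 3087 atoms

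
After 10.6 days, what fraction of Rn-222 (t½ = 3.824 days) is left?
N/N₀ = (1/2)^(t/t½) = 0.1464 = 14.6%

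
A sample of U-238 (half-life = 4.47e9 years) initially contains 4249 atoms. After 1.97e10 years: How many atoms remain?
N = N₀(1/2)^(t/t½) = 200.3 atoms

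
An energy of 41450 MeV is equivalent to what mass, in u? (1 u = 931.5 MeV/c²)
m = E/c² = 44.5 u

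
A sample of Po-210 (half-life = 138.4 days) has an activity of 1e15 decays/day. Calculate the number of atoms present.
N = A/λ = 1.997e17 atoms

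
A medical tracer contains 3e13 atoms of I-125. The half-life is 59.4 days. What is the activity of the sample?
A = λN = 3.501e11 decays/day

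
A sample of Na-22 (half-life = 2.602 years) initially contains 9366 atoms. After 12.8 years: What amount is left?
N = N₀(1/2)^(t/t½) = 309.5 atoms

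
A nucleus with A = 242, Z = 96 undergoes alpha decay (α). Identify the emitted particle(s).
α particle = ⁴₂He (2 protons + 2 neutrons)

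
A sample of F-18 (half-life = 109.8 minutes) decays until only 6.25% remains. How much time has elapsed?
t = t½ × log₂(N₀/N) = 439.2 minutes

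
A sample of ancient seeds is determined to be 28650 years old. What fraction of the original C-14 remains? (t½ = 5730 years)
N/N₀ = (1/2)^(t/t½) = 0.03125 = 3.12%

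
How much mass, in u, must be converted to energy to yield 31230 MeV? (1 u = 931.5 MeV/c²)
m = E/c² = 33.53 u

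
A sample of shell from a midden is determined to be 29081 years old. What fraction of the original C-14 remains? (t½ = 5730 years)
N/N₀ = (1/2)^(t/t½) = 0.02966 = 2.97%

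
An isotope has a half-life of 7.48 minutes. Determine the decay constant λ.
λ = ln(2)/t½ = 0.09267 minute⁻¹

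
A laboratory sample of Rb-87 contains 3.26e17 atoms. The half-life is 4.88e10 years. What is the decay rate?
A = λN = 4.63e6 decays/year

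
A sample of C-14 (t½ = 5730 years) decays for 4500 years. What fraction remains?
N/N₀ = (1/2)^(t/t½) = 0.5802 = 58%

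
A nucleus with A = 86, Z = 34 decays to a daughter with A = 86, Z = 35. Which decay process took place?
ΔA = 0, ΔZ = +1 ⇒ beta-minus decay (β⁻)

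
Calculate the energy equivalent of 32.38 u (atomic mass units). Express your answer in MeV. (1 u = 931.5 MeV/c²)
E = mc² = 30160 MeV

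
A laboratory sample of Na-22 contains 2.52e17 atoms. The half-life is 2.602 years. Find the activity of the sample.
A = λN = 6.713e16 decays/year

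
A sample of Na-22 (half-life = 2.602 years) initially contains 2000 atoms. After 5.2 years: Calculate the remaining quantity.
N = N₀(1/2)^(t/t½) = 500.5 atoms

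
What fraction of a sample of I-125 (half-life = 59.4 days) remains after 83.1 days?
N/N₀ = (1/2)^(t/t½) = 0.3792 = 37.9%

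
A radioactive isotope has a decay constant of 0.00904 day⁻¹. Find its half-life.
t½ = ln(2)/λ = 76.68 days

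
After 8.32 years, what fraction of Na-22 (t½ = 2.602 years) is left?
N/N₀ = (1/2)^(t/t½) = 0.109 = 10.9%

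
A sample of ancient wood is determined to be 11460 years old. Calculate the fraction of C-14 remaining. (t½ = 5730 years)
N/N₀ = (1/2)^(t/t½) = 0.25 = 25%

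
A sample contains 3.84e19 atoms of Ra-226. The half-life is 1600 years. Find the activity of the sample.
A = λN = 1.664e16 decays/year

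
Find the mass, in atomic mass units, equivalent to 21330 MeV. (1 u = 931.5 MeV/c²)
m = E/c² = 22.9 u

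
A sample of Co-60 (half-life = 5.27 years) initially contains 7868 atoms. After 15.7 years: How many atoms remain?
N = N₀(1/2)^(t/t½) = 997.8 atoms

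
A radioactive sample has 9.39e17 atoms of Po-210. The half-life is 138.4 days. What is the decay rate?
A = λN = 4.703e15 decays/day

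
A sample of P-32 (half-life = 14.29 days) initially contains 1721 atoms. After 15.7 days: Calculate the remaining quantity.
N = N₀(1/2)^(t/t½) = 803.6 atoms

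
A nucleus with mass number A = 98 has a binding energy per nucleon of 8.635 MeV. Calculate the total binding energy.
B.E. = 8.635 × 98 = 846.2 MeV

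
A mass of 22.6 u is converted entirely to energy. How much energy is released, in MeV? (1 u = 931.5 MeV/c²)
E = mc² = 21050 MeV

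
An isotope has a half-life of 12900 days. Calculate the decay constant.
λ = ln(2)/t½ = 5.373e-5 day⁻¹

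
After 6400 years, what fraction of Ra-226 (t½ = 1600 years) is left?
N/N₀ = (1/2)^(t/t½) = 0.0625 = 6.25%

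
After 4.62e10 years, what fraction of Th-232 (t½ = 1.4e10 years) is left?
N/N₀ = (1/2)^(t/t½) = 0.1015 = 10.2%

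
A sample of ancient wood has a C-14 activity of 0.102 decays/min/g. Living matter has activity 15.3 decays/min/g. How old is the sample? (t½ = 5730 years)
Age = t½ × log₂(A₀/A) = 41420 years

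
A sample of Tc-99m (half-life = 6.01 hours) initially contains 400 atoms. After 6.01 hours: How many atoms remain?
N = N₀(1/2)^(t/t½) = 200 atoms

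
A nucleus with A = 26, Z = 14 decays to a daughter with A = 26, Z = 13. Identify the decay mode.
ΔA = 0, ΔZ = -1 ⇒ beta-plus decay (β⁺) or electron capture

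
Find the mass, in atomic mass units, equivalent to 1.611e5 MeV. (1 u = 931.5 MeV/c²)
m = E/c² = 172.9 u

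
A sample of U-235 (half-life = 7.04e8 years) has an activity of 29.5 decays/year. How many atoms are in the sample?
N = A/λ = 2.996e10 atoms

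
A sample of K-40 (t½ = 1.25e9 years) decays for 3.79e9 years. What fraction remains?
N/N₀ = (1/2)^(t/t½) = 0.1223 = 12.2%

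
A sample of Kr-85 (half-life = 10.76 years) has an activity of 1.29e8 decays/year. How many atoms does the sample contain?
N = A/λ = 2.003e9 atoms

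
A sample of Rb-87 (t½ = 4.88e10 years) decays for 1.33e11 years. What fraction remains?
N/N₀ = (1/2)^(t/t½) = 0.1512 = 15.1%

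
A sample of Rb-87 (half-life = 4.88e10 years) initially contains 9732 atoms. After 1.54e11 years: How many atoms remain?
N = N₀(1/2)^(t/t½) = 1092 atoms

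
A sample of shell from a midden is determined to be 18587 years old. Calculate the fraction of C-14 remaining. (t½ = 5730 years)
N/N₀ = (1/2)^(t/t½) = 0.1056 = 10.6%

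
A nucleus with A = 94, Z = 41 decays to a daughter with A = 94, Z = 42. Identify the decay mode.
ΔA = 0, ΔZ = +1 ⇒ beta-minus decay (β⁻)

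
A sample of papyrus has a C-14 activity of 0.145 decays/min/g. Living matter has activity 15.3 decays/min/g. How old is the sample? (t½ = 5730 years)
Age = t½ × log₂(A₀/A) = 38510 years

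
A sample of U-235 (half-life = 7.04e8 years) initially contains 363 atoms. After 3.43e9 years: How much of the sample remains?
N = N₀(1/2)^(t/t½) = 12.39 atoms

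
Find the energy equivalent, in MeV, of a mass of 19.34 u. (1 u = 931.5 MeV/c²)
E = mc² = 18020 MeV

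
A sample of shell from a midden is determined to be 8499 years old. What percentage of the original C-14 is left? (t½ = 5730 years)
N/N₀ = (1/2)^(t/t½) = 0.3577 = 35.8%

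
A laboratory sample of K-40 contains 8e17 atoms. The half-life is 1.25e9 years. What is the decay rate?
A = λN = 4.436e8 decays/year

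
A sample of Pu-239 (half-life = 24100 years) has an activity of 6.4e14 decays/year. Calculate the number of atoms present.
N = A/λ = 2.225e19 atoms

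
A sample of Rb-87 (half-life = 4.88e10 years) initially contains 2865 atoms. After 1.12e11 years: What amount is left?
N = N₀(1/2)^(t/t½) = 583.8 atoms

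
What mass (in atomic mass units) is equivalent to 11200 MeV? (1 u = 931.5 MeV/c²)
m = E/c² = 12.02 u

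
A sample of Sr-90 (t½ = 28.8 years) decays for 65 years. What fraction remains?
N/N₀ = (1/2)^(t/t½) = 0.2092 = 20.9%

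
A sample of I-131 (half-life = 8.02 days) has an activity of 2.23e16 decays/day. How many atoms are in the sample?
N = A/λ = 2.58e17 atoms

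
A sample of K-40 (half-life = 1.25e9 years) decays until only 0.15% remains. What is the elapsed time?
t = t½ × log₂(N₀/N) = 1.173e10 years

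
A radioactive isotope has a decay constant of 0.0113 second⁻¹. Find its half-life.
t½ = ln(2)/λ = 61.34 seconds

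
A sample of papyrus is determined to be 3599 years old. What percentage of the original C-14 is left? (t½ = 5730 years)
N/N₀ = (1/2)^(t/t½) = 0.647 = 64.7%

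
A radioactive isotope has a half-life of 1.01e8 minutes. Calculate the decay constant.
λ = ln(2)/t½ = 6.863e-9 minute⁻¹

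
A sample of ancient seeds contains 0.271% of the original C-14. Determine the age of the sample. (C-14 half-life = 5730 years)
Age = t½ × log₂(1/ratio) = 48860 years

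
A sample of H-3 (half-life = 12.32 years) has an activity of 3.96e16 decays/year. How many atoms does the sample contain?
N = A/λ = 7.039e17 atoms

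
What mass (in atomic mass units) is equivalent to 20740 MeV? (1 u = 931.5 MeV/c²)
m = E/c² = 22.27 u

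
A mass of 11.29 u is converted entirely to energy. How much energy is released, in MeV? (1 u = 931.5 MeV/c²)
E = mc² = 10520 MeV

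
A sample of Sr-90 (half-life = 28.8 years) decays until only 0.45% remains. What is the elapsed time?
t = t½ × log₂(N₀/N) = 224.5 years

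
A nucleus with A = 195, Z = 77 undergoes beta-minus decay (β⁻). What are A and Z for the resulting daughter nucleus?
Daughter: A = 195, Z = 78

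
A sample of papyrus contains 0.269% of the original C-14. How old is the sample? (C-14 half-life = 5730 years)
Age = t½ × log₂(1/ratio) = 48920 years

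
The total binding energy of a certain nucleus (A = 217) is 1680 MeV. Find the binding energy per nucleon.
B.E./A = 1680/217 = 7.742 MeV/nucleon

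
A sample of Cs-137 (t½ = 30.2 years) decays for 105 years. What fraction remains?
N/N₀ = (1/2)^(t/t½) = 0.08982 = 8.98%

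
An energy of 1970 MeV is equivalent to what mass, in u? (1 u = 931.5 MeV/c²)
m = E/c² = 2.115 u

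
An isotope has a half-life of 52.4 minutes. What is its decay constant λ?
λ = ln(2)/t½ = 0.01323 minute⁻¹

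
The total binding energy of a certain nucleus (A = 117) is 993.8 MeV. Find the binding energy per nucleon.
B.E./A = 993.8/117 = 8.494 MeV/nucleon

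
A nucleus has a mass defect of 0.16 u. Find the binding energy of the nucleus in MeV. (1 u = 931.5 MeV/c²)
B.E. = Δm × 931.5 = 149 MeV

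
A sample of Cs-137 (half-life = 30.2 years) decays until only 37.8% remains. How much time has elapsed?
t = t½ × log₂(N₀/N) = 42.39 years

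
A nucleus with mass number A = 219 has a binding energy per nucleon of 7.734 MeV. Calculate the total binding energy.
B.E. = 7.734 × 219 = 1694 MeV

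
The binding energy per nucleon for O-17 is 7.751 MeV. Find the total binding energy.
B.E. = 7.751 × 17 = 131.8 MeV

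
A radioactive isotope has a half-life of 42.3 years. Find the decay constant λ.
λ = ln(2)/t½ = 0.01639 year⁻¹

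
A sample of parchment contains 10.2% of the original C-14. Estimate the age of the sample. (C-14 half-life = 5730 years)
Age = t½ × log₂(1/ratio) = 18870 years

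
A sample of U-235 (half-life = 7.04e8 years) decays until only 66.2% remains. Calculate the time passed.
t = t½ × log₂(N₀/N) = 4.189e8 years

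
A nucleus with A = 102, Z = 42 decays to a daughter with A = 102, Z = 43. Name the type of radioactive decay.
ΔA = 0, ΔZ = +1 ⇒ beta-minus decay (β⁻)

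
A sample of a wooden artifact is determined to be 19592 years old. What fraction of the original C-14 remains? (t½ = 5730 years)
N/N₀ = (1/2)^(t/t½) = 0.09348 = 9.35%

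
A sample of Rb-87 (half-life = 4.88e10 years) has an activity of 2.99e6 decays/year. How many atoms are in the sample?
N = A/λ = 2.105e17 atoms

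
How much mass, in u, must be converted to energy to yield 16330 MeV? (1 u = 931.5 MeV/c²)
m = E/c² = 17.53 u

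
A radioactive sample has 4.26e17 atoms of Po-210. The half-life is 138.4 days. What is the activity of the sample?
A = λN = 2.134e15 decays/day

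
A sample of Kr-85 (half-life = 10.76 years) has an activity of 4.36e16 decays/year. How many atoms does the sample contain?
N = A/λ = 6.768e17 atoms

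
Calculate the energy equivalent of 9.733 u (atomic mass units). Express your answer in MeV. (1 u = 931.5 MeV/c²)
E = mc² = 9066 MeV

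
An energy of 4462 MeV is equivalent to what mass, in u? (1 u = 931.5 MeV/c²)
m = E/c² = 4.79 u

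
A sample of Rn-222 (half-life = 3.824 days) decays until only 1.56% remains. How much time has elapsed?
t = t½ × log₂(N₀/N) = 22.95 days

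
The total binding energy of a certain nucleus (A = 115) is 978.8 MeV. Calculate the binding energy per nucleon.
B.E./A = 978.8/115 = 8.511 MeV/nucleon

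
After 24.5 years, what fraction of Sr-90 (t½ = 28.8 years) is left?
N/N₀ = (1/2)^(t/t½) = 0.5545 = 55.5%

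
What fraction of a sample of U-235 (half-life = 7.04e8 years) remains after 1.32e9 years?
N/N₀ = (1/2)^(t/t½) = 0.2726 = 27.3%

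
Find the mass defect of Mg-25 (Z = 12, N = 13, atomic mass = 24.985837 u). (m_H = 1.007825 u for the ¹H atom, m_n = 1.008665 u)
Δm = Z·m_H + N·m_n − M = 0.2207 u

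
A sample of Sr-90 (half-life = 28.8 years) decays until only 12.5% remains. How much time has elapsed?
t = t½ × log₂(N₀/N) = 86.4 years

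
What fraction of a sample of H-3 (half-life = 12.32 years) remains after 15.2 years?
N/N₀ = (1/2)^(t/t½) = 0.4252 = 42.5%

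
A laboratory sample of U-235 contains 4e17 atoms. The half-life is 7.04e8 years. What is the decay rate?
A = λN = 3.938e8 decays/year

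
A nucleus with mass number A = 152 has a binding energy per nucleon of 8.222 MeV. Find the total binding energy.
B.E. = 8.222 × 152 = 1250 MeV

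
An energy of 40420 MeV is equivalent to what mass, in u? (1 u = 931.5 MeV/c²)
m = E/c² = 43.39 u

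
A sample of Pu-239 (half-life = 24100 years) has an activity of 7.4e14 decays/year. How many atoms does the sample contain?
N = A/λ = 2.573e19 atoms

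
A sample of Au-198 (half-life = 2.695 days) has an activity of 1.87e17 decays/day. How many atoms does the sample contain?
N = A/λ = 7.271e17 atoms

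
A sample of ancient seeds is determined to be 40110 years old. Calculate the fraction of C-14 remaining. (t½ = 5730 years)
N/N₀ = (1/2)^(t/t½) = 0.007812 = 0.781%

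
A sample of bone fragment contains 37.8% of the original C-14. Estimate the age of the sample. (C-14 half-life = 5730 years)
Age = t½ × log₂(1/ratio) = 8042 years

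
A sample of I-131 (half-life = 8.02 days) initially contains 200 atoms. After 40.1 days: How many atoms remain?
N = N₀(1/2)^(t/t½) = 6.25 atoms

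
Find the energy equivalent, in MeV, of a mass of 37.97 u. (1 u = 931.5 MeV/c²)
E = mc² = 35370 MeV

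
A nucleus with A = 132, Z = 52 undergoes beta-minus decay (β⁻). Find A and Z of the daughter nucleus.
Daughter: A = 132, Z = 53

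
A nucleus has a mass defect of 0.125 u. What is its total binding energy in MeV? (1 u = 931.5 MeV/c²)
B.E. = Δm × 931.5 = 116.4 MeV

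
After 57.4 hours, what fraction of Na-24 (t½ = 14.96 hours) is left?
N/N₀ = (1/2)^(t/t½) = 0.06998 = 7%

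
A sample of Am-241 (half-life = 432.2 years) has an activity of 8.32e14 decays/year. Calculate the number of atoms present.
N = A/λ = 5.188e17 atoms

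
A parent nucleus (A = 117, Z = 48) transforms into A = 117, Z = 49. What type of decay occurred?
ΔA = 0, ΔZ = +1 ⇒ beta-minus decay (β⁻)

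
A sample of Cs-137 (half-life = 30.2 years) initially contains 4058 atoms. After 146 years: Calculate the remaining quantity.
N = N₀(1/2)^(t/t½) = 142.2 atoms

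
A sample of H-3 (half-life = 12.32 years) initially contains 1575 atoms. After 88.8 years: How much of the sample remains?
N = N₀(1/2)^(t/t½) = 10.65 atoms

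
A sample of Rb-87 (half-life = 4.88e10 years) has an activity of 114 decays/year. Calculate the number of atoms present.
N = A/λ = 8.026e12 atoms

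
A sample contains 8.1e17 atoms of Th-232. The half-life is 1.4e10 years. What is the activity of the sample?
A = λN = 4.01e7 decays/year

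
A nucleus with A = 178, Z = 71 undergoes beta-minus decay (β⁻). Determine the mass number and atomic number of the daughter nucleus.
Daughter: A = 178, Z = 72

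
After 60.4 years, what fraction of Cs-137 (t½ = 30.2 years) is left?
N/N₀ = (1/2)^(t/t½) = 0.25 = 25%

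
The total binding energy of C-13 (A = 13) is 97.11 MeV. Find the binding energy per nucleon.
B.E./A = 97.11/13 = 7.47 MeV/nucleon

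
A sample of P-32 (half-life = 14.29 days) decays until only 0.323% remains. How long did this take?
t = t½ × log₂(N₀/N) = 118.2 days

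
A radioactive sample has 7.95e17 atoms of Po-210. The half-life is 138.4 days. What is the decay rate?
A = λN = 3.982e15 decays/day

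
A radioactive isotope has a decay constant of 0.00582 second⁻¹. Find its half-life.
t½ = ln(2)/λ = 119.1 seconds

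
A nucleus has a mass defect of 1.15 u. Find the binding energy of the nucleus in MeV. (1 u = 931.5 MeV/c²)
B.E. = Δm × 931.5 = 1071 MeV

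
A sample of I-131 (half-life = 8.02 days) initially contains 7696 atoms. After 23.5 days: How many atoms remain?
N = N₀(1/2)^(t/t½) = 1010 atoms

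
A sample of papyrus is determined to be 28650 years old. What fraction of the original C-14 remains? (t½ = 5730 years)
N/N₀ = (1/2)^(t/t½) = 0.03125 = 3.12%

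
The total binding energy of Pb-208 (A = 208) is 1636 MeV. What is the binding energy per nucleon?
B.E./A = 1636/208 = 7.865 MeV/nucleon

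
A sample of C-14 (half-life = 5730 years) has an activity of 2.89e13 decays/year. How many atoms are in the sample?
N = A/λ = 2.389e17 atoms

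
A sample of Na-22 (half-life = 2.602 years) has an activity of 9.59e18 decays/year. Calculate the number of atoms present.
N = A/λ = 3.6e19 atoms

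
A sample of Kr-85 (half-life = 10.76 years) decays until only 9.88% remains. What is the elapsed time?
t = t½ × log₂(N₀/N) = 35.93 years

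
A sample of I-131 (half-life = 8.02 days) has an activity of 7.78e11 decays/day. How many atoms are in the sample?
N = A/λ = 9.002e12 atoms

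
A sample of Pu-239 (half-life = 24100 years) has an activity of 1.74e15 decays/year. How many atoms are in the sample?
N = A/λ = 6.05e19 atoms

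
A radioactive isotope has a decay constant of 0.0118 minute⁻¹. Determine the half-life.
t½ = ln(2)/λ = 58.74 minutes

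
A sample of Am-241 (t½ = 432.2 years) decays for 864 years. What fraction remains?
N/N₀ = (1/2)^(t/t½) = 0.2502 = 25%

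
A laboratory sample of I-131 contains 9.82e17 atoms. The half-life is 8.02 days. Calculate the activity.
A = λN = 8.487e16 decays/day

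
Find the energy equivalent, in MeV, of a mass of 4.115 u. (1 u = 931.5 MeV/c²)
E = mc² = 3833 MeV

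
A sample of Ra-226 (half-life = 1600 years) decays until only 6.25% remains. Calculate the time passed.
t = t½ × log₂(N₀/N) = 6400 years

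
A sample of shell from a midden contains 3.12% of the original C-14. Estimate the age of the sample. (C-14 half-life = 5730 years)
Age = t½ × log₂(1/ratio) = 28660 years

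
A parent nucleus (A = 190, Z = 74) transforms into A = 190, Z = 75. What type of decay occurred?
ΔA = 0, ΔZ = +1 ⇒ beta-minus decay (β⁻)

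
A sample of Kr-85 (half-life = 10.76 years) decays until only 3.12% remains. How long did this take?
t = t½ × log₂(N₀/N) = 53.82 years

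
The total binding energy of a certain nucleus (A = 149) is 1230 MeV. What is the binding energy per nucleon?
B.E./A = 1230/149 = 8.255 MeV/nucleon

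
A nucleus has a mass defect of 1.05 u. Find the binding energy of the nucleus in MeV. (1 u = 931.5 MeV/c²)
B.E. = Δm × 931.5 = 978.1 MeV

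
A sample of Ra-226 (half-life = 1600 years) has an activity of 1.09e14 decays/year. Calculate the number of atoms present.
N = A/λ = 2.516e17 atoms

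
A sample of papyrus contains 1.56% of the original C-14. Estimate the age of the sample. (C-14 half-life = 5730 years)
Age = t½ × log₂(1/ratio) = 34390 years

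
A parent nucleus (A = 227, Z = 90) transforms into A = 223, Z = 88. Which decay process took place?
ΔA = -4, ΔZ = -2 ⇒ alpha decay (α)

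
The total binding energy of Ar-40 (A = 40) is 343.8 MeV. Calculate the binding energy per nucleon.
B.E./A = 343.8/40 = 8.595 MeV/nucleon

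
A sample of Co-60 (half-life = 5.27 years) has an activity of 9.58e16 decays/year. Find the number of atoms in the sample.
N = A/λ = 7.284e17 atoms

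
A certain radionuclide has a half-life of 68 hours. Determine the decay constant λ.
λ = ln(2)/t½ = 0.01019 hour⁻¹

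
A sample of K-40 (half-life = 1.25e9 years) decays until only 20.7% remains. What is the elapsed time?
t = t½ × log₂(N₀/N) = 2.84e9 years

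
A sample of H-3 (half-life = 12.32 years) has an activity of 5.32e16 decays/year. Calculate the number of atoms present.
N = A/λ = 9.456e17 atoms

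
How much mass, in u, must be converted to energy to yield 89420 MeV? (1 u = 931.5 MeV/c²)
m = E/c² = 96 u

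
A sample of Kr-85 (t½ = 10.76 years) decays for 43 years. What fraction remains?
N/N₀ = (1/2)^(t/t½) = 0.06266 = 6.27%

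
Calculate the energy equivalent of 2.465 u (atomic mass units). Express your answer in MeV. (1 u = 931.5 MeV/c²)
E = mc² = 2296 MeV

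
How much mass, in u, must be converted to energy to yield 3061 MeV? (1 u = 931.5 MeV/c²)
m = E/c² = 3.286 u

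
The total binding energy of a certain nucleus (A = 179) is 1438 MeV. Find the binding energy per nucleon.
B.E./A = 1438/179 = 8.034 MeV/nucleon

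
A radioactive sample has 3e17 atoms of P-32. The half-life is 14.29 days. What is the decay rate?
A = λN = 1.455e16 decays/day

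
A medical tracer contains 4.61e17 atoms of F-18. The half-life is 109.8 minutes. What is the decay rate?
A = λN = 2.91e15 decays/minute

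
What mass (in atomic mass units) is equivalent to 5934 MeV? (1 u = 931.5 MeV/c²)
m = E/c² = 6.37 u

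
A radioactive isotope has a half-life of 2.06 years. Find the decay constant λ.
λ = ln(2)/t½ = 0.3365 year⁻¹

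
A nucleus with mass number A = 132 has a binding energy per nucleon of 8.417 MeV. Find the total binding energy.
B.E. = 8.417 × 132 = 1111 MeV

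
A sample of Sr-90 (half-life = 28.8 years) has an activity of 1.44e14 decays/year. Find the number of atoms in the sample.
N = A/λ = 5.983e15 atoms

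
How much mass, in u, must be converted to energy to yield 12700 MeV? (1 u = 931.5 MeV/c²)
m = E/c² = 13.63 u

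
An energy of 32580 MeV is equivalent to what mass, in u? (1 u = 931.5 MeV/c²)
m = E/c² = 34.98 u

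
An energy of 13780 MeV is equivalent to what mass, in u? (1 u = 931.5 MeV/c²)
m = E/c² = 14.79 u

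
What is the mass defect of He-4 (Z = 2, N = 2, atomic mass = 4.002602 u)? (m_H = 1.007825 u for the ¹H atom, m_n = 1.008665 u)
Δm = Z·m_H + N·m_n − M = 0.03038 u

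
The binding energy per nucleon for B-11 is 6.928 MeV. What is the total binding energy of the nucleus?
B.E. = 6.928 × 11 = 76.21 MeV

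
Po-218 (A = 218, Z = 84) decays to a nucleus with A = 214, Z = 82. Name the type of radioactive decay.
ΔA = -4, ΔZ = -2 ⇒ alpha decay (α)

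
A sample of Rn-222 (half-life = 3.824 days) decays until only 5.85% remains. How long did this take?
t = t½ × log₂(N₀/N) = 15.66 days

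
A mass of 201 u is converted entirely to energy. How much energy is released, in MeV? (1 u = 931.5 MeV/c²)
E = mc² = 1.872e5 MeV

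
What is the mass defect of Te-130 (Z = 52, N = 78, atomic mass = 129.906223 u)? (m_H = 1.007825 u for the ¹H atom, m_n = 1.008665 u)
Δm = Z·m_H + N·m_n − M = 1.177 u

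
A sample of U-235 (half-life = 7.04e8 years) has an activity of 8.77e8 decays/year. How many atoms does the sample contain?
N = A/λ = 8.907e17 atoms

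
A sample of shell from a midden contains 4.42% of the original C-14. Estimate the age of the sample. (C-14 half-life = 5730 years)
Age = t½ × log₂(1/ratio) = 25780 years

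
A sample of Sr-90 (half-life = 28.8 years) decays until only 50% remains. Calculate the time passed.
t = t½ × log₂(N₀/N) = 28.8 years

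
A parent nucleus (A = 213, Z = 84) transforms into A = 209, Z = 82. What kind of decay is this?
ΔA = -4, ΔZ = -2 ⇒ alpha decay (α)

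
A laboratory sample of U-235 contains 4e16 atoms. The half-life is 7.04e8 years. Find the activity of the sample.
A = λN = 3.938e7 decays/year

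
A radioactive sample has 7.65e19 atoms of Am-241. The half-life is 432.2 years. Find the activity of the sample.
A = λN = 1.227e17 decays/year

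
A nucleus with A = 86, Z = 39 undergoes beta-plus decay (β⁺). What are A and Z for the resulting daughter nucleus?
Daughter: A = 86, Z = 38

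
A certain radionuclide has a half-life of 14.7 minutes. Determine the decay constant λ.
λ = ln(2)/t½ = 0.04715 minute⁻¹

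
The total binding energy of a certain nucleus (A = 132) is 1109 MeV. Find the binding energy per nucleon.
B.E./A = 1109/132 = 8.402 MeV/nucleon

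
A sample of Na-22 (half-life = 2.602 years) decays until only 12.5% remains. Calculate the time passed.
t = t½ × log₂(N₀/N) = 7.806 years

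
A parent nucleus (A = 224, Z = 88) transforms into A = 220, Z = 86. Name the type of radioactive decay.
ΔA = -4, ΔZ = -2 ⇒ alpha decay (α)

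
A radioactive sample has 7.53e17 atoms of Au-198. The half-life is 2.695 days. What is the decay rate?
A = λN = 1.937e17 decays/day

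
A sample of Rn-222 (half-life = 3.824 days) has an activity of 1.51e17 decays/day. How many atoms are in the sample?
N = A/λ = 8.33e17 atoms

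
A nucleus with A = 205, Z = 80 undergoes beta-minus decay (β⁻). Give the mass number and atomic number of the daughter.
Daughter: A = 205, Z = 81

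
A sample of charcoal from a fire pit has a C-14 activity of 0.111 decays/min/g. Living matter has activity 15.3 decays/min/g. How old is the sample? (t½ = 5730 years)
Age = t½ × log₂(A₀/A) = 40720 years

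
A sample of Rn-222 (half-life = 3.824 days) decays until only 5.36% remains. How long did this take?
t = t½ × log₂(N₀/N) = 16.14 days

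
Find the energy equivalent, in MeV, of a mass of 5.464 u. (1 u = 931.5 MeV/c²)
E = mc² = 5090 MeV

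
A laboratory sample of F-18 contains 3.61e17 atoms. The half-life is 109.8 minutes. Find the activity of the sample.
A = λN = 2.279e15 decays/minute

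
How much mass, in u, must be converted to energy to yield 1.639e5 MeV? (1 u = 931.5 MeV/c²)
m = E/c² = 176 u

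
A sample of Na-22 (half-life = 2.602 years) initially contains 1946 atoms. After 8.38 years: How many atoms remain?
N = N₀(1/2)^(t/t½) = 208.8 atoms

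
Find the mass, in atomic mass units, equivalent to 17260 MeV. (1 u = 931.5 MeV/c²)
m = E/c² = 18.53 u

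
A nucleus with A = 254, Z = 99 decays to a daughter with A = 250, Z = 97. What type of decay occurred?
ΔA = -4, ΔZ = -2 ⇒ alpha decay (α)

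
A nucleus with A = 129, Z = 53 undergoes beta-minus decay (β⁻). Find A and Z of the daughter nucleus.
Daughter: A = 129, Z = 54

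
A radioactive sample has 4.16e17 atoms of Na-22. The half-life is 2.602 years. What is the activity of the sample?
A = λN = 1.108e17 decays/year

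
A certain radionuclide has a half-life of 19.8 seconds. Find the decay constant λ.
λ = ln(2)/t½ = 0.03501 second⁻¹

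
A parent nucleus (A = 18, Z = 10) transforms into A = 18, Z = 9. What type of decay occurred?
ΔA = 0, ΔZ = -1 ⇒ beta-plus decay (β⁺) or electron capture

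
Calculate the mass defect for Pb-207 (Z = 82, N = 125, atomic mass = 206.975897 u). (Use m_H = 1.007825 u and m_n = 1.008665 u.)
Δm = Z·m_H + N·m_n − M = 1.749 u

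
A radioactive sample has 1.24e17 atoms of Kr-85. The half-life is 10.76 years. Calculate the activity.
A = λN = 7.988e15 decays/year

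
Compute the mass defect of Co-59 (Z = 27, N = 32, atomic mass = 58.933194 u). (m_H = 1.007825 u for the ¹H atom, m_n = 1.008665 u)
Δm = Z·m_H + N·m_n − M = 0.5554 u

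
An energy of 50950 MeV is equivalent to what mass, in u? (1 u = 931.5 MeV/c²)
m = E/c² = 54.7 u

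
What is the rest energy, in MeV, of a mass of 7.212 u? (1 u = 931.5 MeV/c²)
E = mc² = 6718 MeV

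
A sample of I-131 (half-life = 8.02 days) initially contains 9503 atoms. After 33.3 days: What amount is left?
N = N₀(1/2)^(t/t½) = 534.5 atoms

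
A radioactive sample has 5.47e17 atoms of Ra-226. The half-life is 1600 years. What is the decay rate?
A = λN = 2.37e14 decays/year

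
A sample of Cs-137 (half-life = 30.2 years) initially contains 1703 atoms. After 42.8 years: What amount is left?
N = N₀(1/2)^(t/t½) = 637.7 atoms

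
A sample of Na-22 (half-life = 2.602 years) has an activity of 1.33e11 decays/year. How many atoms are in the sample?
N = A/λ = 4.993e11 atoms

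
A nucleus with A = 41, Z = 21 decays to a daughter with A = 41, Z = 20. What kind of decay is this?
ΔA = 0, ΔZ = -1 ⇒ beta-plus decay (β⁺) or electron capture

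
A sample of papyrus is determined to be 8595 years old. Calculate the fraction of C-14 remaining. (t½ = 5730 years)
N/N₀ = (1/2)^(t/t½) = 0.3536 = 35.4%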